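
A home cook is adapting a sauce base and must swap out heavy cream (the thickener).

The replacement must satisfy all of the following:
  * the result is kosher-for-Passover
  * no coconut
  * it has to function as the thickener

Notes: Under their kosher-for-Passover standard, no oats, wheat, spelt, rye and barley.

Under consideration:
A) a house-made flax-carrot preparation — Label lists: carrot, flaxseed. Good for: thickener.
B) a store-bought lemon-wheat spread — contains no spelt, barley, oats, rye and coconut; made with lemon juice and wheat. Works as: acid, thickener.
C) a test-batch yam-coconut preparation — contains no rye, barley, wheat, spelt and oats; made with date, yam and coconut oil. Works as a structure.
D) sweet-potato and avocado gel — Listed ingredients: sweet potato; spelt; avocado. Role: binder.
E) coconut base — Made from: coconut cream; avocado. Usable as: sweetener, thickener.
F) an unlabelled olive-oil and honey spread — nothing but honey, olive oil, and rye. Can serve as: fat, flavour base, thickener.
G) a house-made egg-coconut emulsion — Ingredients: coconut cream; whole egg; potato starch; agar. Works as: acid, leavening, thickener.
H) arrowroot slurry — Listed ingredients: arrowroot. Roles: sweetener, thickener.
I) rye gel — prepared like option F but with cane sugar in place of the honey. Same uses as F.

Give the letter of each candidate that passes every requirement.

A, H

A: only flaxseed and carrot; none excluded — keep
B: has wheat, so not kosher-for-Passover — reject
C: not usable as a thickener; has coconut oil, so not coconut-free — no
D: not usable as a thickener; has spelt, so not kosher-for-Passover — no
E: has coconut cream, so not coconut-free — out
F: has rye, so not kosher-for-Passover — reject
G: has coconut cream, so not coconut-free — out
H: only arrowroot; none excluded — valid
I: has rye, so not kosher-for-Passover — no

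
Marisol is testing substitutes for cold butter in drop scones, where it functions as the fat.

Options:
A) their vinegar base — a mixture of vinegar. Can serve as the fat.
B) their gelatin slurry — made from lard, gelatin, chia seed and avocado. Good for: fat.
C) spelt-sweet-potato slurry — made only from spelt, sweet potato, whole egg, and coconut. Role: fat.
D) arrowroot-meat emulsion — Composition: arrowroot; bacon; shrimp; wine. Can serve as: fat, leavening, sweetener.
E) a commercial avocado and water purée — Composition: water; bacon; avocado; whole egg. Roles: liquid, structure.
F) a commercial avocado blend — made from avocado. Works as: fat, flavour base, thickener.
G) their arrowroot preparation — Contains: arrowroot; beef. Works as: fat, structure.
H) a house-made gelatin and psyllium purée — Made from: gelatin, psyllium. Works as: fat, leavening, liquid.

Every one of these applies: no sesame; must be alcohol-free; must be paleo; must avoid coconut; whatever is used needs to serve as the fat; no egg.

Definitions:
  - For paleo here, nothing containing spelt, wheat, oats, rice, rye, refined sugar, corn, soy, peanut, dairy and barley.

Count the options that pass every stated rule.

5

A: only vinegar; none excluded — OK
B: gelatin and lard etc. — none of it excluded — OK
C: has spelt, so not paleo; has whole egg, so not egg-free (and 1 more) — no
D: has wine, so not alcohol-free — reject
E: not usable as a fat; has whole egg, so not egg-free — no
F: only avocado; none excluded — keep
G: only beef and arrowroot; none excluded — OK
H: paleo, no coconut — keep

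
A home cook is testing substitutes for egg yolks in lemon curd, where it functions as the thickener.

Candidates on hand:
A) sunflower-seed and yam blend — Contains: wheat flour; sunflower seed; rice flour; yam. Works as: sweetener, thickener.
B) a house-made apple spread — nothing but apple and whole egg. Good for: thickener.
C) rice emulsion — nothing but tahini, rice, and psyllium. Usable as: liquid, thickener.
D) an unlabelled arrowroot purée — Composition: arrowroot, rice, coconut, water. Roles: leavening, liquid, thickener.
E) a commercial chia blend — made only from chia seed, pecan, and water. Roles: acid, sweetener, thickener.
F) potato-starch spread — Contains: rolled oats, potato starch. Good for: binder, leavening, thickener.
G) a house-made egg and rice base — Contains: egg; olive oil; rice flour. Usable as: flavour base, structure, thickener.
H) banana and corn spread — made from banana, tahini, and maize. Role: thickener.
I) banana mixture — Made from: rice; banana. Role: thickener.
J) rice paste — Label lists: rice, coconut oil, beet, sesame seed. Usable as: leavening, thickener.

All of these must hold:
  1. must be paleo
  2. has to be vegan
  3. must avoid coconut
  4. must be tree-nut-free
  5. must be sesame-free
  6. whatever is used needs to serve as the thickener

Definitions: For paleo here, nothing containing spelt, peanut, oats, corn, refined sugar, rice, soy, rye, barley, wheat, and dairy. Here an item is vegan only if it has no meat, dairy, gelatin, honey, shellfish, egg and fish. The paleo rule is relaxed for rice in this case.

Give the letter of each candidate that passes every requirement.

I

A: has wheat flour, so not paleo — out
B: has whole egg, so not vegan — no
C: has tahini, so not sesame-free — reject
D: has coconut, so not coconut-free — no
E: has pecan, so not tree-nut-free — reject
F: has rolled oats, so not paleo — no
G: has egg, so not vegan — no
H: has maize, so not paleo; has tahini, so not sesame-free — out
I: rice is permitted under the paleo carve-out; nothing else excluded — valid
J: has sesame seed, so not sesame-free; has coconut oil, so not coconut-free — no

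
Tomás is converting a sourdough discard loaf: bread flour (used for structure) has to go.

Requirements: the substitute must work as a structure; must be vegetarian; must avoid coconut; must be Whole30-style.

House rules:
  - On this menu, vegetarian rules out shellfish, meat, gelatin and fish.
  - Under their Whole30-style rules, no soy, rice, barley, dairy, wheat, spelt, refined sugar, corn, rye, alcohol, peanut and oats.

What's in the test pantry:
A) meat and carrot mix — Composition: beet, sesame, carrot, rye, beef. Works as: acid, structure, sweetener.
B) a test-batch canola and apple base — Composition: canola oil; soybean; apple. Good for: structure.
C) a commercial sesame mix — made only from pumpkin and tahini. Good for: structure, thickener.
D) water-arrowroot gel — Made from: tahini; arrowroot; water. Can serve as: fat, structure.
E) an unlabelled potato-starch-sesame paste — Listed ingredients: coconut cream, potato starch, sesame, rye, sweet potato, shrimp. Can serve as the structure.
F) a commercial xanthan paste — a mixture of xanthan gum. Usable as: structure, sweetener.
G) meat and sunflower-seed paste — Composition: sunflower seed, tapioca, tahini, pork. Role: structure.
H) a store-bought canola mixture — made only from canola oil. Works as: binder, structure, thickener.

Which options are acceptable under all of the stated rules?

A: has beef, so not vegetarian; has rye, so not Whole30-style — reject
B: has soybean, so not Whole30-style — out
C: only tahini and pumpkin; none excluded — valid
D: works as a structure, no coconut, Whole30-style — valid
E: has shrimp, so not vegetarian; has rye, so not Whole30-style (and 1 more) — no
F: only xanthan gum; none excluded — OK
G: has pork, so not vegetarian — out
H: works as a structure, vegetarian, Whole30-style — keep

C, D, F, H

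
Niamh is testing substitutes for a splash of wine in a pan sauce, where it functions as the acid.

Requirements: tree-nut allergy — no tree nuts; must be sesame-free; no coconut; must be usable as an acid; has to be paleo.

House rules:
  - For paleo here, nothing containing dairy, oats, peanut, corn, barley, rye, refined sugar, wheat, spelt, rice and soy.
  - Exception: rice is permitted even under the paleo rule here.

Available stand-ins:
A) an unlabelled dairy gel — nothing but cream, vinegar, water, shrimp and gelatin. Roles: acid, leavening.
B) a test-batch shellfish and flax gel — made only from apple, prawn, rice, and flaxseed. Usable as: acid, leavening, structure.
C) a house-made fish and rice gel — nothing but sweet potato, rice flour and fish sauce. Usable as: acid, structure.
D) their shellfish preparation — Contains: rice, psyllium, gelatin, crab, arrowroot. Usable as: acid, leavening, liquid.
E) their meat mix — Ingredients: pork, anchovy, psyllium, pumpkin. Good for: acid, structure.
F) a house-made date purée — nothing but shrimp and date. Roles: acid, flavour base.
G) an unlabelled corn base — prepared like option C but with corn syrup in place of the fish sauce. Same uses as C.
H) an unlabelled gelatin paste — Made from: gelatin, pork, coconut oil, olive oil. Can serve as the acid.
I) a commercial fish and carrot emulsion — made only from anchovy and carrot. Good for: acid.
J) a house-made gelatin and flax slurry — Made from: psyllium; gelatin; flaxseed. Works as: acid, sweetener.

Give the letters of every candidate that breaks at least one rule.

A: has cream, so not paleo — out
B: rice is permitted under the paleo carve-out; nothing else excluded — keep
C: rice is permitted under the paleo carve-out; nothing else excluded — keep
D: rice is permitted under the paleo carve-out; nothing else excluded — keep
E: no coconut, no tree nuts — OK
F: only shrimp and date; none excluded — keep
G: has corn syrup, so not paleo — reject
H: has coconut oil, so not coconut-free — out
I: no sesame, no coconut — valid
J: works as an acid, no tree nuts, no sesame — keep

A, G, H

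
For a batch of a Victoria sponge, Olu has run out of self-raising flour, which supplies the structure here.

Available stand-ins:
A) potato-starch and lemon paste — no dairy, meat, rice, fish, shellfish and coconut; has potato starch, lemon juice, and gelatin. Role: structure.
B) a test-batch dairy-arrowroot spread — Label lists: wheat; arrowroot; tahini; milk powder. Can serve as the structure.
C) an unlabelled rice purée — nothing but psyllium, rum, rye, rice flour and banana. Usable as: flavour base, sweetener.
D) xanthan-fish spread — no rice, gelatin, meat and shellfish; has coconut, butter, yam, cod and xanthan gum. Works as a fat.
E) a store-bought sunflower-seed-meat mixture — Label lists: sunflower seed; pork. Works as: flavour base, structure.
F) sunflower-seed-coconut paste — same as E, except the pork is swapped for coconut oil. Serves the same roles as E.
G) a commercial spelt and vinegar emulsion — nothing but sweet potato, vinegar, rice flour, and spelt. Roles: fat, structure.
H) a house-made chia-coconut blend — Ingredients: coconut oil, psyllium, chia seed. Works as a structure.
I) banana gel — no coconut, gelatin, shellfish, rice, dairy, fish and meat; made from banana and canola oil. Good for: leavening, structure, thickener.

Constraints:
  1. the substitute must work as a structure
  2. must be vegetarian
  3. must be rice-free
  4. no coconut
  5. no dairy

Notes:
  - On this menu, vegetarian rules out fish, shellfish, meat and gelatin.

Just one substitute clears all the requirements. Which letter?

A: has gelatin, so not vegetarian — no
B: has milk powder, so not dairy-free — reject
C: not usable as a structure; has rice flour, so not rice-free — no
D: not usable as a structure; has cod, so not vegetarian (and 2 more) — reject
E: has pork, so not vegetarian — no
F: has coconut oil, so not coconut-free — out
G: has rice flour, so not rice-free — reject
H: has coconut oil, so not coconut-free — reject
I: no rice, vegetarian — keep

I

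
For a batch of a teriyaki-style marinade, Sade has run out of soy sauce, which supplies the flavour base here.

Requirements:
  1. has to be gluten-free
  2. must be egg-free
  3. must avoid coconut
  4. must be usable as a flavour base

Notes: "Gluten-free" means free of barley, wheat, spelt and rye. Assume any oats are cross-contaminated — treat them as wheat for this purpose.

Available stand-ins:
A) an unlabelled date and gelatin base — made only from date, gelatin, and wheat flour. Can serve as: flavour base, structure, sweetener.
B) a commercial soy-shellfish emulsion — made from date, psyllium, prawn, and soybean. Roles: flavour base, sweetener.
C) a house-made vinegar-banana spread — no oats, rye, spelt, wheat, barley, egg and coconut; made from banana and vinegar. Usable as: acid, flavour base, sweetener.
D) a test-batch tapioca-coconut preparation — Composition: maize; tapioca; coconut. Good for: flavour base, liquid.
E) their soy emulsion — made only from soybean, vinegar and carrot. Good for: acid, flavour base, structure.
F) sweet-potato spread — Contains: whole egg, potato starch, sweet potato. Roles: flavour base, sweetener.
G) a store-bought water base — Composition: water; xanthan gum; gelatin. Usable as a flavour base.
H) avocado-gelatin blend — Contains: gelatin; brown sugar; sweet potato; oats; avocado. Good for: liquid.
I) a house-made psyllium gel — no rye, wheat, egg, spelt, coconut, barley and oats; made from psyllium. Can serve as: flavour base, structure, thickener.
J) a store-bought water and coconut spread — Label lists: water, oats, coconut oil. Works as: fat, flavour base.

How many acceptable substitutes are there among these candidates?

A: has wheat flour, so not gluten-free — no
B: every rule checks out — OK
C: works as a flavour base, gluten-free, no egg — keep
D: has coconut, so not coconut-free — reject
E: only soybean, carrot, and vinegar; none excluded — OK
F: has whole egg, so not egg-free — reject
G: every rule checks out — keep
H: not usable as a flavour base; has oats, so not gluten-free — no
I: works as a flavour base, no egg, gluten-free — valid
J: has oats, so not gluten-free; has coconut oil, so not coconut-free — out

5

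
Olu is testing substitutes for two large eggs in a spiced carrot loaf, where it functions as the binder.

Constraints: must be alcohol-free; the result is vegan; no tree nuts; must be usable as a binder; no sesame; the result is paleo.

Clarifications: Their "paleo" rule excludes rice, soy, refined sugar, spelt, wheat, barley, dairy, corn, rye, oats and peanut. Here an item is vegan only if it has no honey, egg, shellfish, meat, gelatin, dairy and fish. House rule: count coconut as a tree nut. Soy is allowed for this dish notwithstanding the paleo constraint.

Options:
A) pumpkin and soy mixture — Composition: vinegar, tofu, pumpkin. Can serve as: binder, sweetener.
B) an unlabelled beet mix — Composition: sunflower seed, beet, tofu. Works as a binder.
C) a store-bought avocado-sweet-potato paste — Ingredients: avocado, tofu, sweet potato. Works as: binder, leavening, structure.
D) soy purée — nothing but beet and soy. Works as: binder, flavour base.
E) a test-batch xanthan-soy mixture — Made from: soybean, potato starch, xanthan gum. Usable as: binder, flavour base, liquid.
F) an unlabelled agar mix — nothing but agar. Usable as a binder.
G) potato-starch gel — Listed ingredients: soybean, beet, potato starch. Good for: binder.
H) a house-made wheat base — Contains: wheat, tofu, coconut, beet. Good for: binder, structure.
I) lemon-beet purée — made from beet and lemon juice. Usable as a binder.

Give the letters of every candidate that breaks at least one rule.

A: soy is permitted under the paleo carve-out; nothing else excluded — valid
B: soy is permitted under the paleo carve-out; nothing else excluded — OK
C: soy is permitted under the paleo carve-out; nothing else excluded — valid
D: soy is permitted under the paleo carve-out; nothing else excluded — keep
E: soy is permitted under the paleo carve-out; nothing else excluded — keep
F: vegan, paleo — OK
G: soy is permitted under the paleo carve-out; nothing else excluded — keep
H: has wheat, so not paleo; has coconut, so not tree-nut-free — no
I: every rule checks out — OK

H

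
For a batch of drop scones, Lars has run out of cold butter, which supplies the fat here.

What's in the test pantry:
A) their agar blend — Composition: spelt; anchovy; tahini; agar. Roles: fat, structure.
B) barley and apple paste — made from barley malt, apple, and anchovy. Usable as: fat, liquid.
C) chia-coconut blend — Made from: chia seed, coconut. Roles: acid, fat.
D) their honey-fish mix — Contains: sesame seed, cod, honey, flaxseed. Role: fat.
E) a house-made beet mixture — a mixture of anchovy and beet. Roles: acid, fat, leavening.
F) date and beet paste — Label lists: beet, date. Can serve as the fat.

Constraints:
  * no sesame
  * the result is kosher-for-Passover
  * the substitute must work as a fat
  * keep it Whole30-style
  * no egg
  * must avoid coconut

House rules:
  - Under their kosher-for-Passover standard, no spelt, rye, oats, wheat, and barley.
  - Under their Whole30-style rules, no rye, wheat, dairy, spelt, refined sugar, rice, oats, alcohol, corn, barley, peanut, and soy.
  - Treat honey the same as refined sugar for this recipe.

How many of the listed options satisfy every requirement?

2

A: has spelt, so not kosher-for-Passover; has spelt, so not Whole30-style (and 1 more) — out
B: has barley malt, so not kosher-for-Passover; has barley malt, so not Whole30-style — out
C: has coconut, so not coconut-free — no
D: has honey, so not Whole30-style; has sesame seed, so not sesame-free — out
E: every rule checks out — OK
F: no egg, Whole30-style — keep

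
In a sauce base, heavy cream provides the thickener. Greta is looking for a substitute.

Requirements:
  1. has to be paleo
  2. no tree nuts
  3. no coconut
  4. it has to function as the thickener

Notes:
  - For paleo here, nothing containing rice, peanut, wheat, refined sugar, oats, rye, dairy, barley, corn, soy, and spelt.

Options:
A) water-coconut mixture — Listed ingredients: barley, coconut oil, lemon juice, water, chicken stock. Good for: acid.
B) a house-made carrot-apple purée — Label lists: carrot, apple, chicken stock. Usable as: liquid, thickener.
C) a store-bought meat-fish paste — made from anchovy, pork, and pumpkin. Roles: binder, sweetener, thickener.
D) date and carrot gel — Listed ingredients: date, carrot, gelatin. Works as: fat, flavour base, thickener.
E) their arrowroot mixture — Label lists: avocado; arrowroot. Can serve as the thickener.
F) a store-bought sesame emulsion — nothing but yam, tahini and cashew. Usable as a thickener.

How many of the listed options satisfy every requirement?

A: not usable as a thickener; has barley, so not paleo (and 1 more) — reject
B: nothing on the exclusion list — keep
C: nothing on the exclusion list — keep
D: all constraints satisfied — keep
E: works as a thickener, paleo, no tree nuts — valid
F: has cashew, so not tree-nut-free — no

4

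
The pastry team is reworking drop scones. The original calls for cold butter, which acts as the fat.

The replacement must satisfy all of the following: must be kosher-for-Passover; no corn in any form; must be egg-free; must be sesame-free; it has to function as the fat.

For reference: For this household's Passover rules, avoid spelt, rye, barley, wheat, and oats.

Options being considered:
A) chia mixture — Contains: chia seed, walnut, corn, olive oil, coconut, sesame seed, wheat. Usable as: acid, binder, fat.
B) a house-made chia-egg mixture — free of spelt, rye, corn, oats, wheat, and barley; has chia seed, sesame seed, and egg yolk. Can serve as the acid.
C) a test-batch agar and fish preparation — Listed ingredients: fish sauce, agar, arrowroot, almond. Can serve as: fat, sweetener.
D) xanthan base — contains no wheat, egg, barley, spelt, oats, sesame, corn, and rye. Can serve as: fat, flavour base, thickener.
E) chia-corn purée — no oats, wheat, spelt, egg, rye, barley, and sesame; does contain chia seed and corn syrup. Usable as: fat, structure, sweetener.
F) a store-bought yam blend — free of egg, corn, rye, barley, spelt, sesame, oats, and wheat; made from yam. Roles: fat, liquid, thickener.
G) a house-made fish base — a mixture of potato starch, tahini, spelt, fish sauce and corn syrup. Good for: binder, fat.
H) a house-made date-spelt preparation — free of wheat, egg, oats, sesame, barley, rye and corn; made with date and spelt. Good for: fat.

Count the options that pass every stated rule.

3

A: has wheat, so not kosher-for-Passover; has corn, so not corn-free (and 1 more) — no
B: not usable as a fat; has egg yolk, so not egg-free (and 1 more) — out
C: fish sauce and almond etc. — none of it excluded — valid
D: works as a fat, no corn, kosher-for-Passover — OK
E: has corn syrup, so not corn-free — reject
F: works as a fat, no sesame, no egg — valid
G: has spelt, so not kosher-for-Passover; has corn syrup, so not corn-free (and 1 more) — no
H: has spelt, so not kosher-for-Passover — no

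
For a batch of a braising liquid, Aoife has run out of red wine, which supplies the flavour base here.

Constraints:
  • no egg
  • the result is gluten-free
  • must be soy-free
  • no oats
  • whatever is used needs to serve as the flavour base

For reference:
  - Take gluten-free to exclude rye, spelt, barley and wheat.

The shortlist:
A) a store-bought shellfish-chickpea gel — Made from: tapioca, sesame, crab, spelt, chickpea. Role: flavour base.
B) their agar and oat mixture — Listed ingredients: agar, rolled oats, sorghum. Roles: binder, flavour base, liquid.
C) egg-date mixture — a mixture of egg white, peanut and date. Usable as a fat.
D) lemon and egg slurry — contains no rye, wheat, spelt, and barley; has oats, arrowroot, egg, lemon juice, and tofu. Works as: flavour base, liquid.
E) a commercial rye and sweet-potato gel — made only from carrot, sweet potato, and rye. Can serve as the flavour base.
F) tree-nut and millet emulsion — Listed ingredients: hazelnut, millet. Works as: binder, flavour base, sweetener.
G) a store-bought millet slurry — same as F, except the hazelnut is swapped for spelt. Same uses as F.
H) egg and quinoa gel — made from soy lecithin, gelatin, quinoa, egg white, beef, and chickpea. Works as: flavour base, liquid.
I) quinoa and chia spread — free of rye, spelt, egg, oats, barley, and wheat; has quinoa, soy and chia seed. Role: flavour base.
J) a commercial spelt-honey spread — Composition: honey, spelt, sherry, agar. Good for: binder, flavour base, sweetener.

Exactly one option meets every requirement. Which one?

F

A: has spelt, so not gluten-free — no
B: has rolled oats, so not oat-free — reject
C: not usable as a flavour base; has egg white, so not egg-free — reject
D: has oats, so not oat-free; has egg, so not egg-free (and 1 more) — reject
E: has rye, so not gluten-free — out
F: gluten-free, no oats — valid
G: has spelt, so not gluten-free — no
H: has egg white, so not egg-free; has soy lecithin, so not soy-free — out
I: has soy, so not soy-free — no
J: has spelt, so not gluten-free — reject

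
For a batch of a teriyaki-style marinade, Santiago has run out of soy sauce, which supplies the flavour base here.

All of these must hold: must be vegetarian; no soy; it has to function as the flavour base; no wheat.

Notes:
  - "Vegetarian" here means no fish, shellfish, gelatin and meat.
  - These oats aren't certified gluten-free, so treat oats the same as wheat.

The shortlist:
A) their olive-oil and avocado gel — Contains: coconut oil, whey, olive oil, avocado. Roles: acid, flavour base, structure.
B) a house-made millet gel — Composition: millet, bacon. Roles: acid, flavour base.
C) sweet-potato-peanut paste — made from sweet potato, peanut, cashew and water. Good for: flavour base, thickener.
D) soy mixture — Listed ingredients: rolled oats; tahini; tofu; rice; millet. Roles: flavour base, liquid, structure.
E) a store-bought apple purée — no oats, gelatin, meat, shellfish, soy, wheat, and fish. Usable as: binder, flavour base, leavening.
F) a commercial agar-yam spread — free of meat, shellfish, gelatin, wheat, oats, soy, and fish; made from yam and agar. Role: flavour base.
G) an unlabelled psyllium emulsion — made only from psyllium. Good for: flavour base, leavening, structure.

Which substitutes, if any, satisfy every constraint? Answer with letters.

A: every rule checks out — valid
B: has bacon, so not vegetarian — no
C: peanut and cashew etc. — none of it excluded — valid
D: has tofu, so not soy-free; has rolled oats, so not wheat-free — no
E: works as a flavour base, no soy, wheat-free — OK
F: nothing on the exclusion list — keep
G: every rule checks out — valid

A, C, E, F, G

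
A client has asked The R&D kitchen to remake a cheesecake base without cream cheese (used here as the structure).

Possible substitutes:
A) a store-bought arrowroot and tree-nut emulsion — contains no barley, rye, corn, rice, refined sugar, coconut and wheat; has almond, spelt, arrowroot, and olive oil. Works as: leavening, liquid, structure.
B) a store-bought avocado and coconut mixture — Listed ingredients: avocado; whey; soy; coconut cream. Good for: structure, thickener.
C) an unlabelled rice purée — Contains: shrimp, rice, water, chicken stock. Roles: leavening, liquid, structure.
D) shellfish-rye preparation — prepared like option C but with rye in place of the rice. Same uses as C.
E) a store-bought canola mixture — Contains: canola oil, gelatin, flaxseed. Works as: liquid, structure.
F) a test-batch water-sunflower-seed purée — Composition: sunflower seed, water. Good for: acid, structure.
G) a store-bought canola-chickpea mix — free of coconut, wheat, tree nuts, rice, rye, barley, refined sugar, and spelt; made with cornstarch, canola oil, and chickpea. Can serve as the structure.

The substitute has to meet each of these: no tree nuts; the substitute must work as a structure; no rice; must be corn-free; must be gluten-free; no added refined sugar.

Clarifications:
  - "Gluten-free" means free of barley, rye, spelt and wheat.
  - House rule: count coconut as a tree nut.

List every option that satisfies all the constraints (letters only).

A: has spelt, so not gluten-free; has almond, so not tree-nut-free — reject
B: has coconut cream, so not tree-nut-free — no
C: has rice, so not rice-free — no
D: has rye, so not gluten-free — no
E: only gelatin, flaxseed, and canola oil; none excluded — valid
F: no corn, tree-nut-free — OK
G: has cornstarch, so not corn-free — out

E, F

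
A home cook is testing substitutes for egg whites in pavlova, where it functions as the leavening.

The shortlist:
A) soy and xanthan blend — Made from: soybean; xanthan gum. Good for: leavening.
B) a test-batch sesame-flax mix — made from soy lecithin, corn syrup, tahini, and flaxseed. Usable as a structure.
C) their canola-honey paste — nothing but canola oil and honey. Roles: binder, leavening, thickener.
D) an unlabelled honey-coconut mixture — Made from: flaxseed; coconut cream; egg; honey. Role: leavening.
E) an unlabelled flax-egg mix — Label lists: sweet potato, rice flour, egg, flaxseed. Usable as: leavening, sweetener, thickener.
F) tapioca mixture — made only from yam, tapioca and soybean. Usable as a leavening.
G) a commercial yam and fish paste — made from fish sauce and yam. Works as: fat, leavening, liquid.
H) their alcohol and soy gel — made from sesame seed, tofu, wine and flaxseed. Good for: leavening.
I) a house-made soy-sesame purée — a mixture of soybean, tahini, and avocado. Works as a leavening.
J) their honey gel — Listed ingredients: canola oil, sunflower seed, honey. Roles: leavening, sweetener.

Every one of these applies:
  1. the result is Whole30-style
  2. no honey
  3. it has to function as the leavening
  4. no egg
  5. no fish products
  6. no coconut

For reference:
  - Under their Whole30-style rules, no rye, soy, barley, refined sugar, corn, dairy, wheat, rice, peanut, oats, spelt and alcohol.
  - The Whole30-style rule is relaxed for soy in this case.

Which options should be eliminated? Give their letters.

B, C, D, E, G, H, J

A: soy is permitted under the Whole30-style carve-out; nothing else excluded — keep
B: not usable as a leavening; has corn syrup, so not Whole30-style — no
C: has honey, so not honey-free — out
D: has honey, so not honey-free; has coconut cream, so not coconut-free (and 1 more) — out
E: has rice flour, so not Whole30-style; has egg, so not egg-free — reject
F: soy is permitted under the Whole30-style carve-out; nothing else excluded — OK
G: has fish sauce, so not fish-free — no
H: has wine, so not Whole30-style — reject
I: soy is permitted under the Whole30-style carve-out; nothing else excluded — keep
J: has honey, so not honey-free — no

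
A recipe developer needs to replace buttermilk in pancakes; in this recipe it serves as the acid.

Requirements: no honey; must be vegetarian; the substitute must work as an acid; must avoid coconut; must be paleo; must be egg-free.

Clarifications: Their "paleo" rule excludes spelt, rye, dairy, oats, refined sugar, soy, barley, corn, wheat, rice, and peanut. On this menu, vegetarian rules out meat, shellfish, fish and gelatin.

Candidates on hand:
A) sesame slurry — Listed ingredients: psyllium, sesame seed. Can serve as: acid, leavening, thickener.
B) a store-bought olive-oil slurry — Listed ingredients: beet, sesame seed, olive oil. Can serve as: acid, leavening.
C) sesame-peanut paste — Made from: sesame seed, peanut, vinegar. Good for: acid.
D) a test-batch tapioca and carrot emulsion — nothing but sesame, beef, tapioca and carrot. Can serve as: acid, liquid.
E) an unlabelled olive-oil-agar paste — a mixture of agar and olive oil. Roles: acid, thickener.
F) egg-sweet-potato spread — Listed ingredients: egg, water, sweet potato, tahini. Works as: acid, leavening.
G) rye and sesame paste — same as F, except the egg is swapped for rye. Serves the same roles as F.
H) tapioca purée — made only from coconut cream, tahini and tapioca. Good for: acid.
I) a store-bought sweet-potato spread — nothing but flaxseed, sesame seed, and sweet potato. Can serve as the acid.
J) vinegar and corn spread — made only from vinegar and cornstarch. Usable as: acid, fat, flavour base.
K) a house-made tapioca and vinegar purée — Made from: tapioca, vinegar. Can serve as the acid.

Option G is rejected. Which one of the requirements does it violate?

paleo

usable as an acid: satisfied
paleo: has rye — fails
vegetarian: satisfied
egg-free: satisfied
honey-free: satisfied
coconut-free: satisfied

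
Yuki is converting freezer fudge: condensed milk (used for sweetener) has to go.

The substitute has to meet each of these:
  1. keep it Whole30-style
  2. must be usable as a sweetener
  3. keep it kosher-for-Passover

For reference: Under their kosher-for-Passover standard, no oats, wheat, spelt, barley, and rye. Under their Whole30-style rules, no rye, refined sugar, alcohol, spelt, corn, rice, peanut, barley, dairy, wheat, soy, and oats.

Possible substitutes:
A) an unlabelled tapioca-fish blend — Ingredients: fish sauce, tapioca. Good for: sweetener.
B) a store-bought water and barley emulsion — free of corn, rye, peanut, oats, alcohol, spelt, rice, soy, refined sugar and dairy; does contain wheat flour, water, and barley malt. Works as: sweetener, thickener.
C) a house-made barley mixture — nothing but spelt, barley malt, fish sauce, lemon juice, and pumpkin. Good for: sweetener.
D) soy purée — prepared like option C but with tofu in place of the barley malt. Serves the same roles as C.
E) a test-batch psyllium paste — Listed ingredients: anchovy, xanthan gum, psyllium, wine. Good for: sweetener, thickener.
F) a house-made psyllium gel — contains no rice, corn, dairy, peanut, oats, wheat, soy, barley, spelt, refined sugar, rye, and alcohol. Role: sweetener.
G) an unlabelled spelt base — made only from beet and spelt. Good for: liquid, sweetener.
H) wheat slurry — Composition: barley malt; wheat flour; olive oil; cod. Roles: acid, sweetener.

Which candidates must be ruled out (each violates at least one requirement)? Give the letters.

B, C, D, E, G, H

A: only fish sauce and tapioca; none excluded — valid
B: has barley malt, so not kosher-for-Passover; has barley malt, so not Whole30-style — no
C: has barley malt, so not kosher-for-Passover; has barley malt, so not Whole30-style — reject
D: has spelt, so not kosher-for-Passover; has tofu, so not Whole30-style — no
E: has wine, so not Whole30-style — no
F: Whole30-style, kosher-for-Passover — valid
G: has spelt, so not kosher-for-Passover; has spelt, so not Whole30-style — reject
H: has barley malt, so not kosher-for-Passover; has barley malt, so not Whole30-style — no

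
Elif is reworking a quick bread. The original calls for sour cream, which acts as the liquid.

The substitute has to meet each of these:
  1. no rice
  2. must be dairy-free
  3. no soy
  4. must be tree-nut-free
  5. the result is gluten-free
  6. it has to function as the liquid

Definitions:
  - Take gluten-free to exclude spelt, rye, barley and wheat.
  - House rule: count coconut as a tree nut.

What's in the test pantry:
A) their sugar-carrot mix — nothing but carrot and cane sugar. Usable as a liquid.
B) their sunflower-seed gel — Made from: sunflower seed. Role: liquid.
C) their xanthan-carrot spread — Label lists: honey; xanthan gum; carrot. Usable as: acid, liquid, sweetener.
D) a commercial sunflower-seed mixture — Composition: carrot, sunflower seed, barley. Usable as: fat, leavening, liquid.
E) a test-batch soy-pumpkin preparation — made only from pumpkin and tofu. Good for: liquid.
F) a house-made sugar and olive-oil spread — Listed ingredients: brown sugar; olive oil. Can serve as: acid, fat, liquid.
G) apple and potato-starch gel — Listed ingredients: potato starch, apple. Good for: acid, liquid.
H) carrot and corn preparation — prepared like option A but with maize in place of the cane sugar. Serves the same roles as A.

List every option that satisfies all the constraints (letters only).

A, B, C, F, G, H

A: only cane sugar and carrot; none excluded — OK
B: only sunflower seed; none excluded — valid
C: nothing on the exclusion list — OK
D: has barley, so not gluten-free — out
E: has tofu, so not soy-free — out
F: nothing on the exclusion list — OK
G: works as a liquid, no rice, no soy — valid
H: gluten-free, no rice — keep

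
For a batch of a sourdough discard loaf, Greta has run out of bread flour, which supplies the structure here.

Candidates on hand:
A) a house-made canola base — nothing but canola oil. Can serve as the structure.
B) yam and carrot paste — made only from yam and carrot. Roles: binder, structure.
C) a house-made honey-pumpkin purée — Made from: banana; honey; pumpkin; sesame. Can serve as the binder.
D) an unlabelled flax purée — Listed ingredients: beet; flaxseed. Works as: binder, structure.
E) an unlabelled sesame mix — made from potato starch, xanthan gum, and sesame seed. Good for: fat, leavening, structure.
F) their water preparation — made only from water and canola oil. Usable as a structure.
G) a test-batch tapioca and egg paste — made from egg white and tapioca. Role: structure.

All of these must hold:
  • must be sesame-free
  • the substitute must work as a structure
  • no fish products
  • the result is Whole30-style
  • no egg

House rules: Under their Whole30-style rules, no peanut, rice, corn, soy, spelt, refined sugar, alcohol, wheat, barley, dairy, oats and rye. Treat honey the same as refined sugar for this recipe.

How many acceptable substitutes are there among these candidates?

4

A: works as a structure, no egg, no fish — OK
B: only yam and carrot; none excluded — keep
C: not usable as a structure; has honey, so not Whole30-style (and 1 more) — no
D: Whole30-style, no egg — OK
E: has sesame seed, so not sesame-free — out
F: works as a structure, no sesame, no egg — keep
G: has egg white, so not egg-free — out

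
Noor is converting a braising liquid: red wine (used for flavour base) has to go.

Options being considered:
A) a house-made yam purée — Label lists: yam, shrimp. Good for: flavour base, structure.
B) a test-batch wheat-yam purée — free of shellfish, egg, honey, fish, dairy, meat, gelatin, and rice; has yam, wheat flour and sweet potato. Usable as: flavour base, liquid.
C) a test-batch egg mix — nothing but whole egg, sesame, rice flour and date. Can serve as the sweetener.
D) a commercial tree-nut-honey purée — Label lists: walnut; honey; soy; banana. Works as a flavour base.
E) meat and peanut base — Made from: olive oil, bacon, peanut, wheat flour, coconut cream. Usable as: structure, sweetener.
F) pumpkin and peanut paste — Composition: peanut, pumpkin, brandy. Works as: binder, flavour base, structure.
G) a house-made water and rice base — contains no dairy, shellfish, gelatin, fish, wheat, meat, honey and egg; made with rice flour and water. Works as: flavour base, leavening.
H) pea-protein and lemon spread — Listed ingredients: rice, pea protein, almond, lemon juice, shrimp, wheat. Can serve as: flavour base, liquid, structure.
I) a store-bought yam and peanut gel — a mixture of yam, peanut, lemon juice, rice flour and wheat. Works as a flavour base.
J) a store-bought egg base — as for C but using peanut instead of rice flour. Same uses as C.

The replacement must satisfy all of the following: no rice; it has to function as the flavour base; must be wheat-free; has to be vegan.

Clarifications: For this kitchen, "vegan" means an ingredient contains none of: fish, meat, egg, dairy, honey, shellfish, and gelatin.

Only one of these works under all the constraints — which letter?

F

A: has shrimp, so not vegan — out
B: has wheat flour, so not wheat-free — out
C: not usable as a flavour base; has whole egg, so not vegan (and 1 more) — out
D: has honey, so not vegan — out
E: not usable as a flavour base; has bacon, so not vegan (and 1 more) — reject
F: only brandy, peanut and pumpkin; none excluded — keep
G: has rice flour, so not rice-free — out
H: has shrimp, so not vegan; has wheat, so not wheat-free (and 1 more) — out
I: has wheat, so not wheat-free; has rice flour, so not rice-free — reject
J: not usable as a flavour base; has whole egg, so not vegan — out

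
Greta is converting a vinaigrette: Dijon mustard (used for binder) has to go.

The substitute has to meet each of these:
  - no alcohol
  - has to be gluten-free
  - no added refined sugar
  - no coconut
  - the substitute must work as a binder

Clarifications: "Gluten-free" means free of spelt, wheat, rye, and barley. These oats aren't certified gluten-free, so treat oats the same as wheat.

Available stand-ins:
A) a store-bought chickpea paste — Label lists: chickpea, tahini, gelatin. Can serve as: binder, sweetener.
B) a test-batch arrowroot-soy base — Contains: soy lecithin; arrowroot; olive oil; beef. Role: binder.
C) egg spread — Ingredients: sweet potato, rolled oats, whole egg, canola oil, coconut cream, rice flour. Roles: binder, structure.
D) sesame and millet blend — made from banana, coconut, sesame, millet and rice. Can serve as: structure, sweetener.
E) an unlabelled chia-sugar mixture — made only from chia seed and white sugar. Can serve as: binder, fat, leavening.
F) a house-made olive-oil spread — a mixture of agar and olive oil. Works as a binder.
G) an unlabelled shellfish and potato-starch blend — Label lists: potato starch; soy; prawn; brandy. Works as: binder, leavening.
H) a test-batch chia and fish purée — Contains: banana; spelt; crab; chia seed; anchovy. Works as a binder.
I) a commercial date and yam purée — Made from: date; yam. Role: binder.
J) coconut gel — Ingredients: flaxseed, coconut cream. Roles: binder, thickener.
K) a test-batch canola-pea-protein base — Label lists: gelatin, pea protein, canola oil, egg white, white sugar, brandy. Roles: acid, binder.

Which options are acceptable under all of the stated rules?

A: nothing on the exclusion list — keep
B: no alcohol, gluten-free — keep
C: has rolled oats, so not gluten-free; has coconut cream, so not coconut-free — no
D: not usable as a binder; has coconut, so not coconut-free — no
E: has white sugar, so not no-added-sugar — out
F: no refined sugar, no coconut — OK
G: has brandy, so not alcohol-free — reject
H: has spelt, so not gluten-free — no
I: gluten-free, no coconut — valid
J: has coconut cream, so not coconut-free — no
K: has white sugar, so not no-added-sugar; has brandy, so not alcohol-free — out

A, B, F, I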